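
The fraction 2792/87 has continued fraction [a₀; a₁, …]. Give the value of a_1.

Run the Euclidean algorithm, recording each quotient:
2792 = 32·87 + 8, so a_0 = 32
87 = 10·8 + 7, so a_1 = 10

10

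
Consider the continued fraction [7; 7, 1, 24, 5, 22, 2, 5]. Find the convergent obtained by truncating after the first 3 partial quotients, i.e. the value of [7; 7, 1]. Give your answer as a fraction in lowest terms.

57/8

Build up convergents one term at a time:
a_0 = 7: 7/1
a_1 = 7: 50/7
a_2 = 1: 57/8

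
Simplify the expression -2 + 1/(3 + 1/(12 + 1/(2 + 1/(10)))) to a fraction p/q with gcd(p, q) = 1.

Use the convergent recurrence hₖ = aₖ·hₖ₋₁ + hₖ₋₂ (and likewise for the denominators kₖ):
a_0 = -2: -2/1
a_1 = 3: -5/3
a_2 = 12: -62/37
a_3 = 2: -129/77
a_4 = 10: -1352/807

-1352/807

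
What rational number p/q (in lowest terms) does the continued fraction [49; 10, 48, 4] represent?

94959/1934

Use the convergent recurrence hₖ = aₖ·hₖ₋₁ + hₖ₋₂ (and likewise for the denominators kₖ):
a_0 = 49: 49/1
a_1 = 10: 491/10
a_2 = 48: 23617/481
a_3 = 4: 94959/1934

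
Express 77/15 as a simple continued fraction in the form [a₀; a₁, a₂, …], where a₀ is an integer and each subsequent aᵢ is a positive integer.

[5; 7, 2]

77 = 5·15 + 2, so a_0 = 5
15 = 7·2 + 1, so a_1 = 7
2 = 2·1 + 0, so a_2 = 2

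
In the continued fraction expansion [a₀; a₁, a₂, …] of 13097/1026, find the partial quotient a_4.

Run the Euclidean algorithm, recording each quotient:
⌊13097/1026⌋ = 12, remainder 785
⌊1026/785⌋ = 1, remainder 241
⌊785/241⌋ = 3, remainder 62
⌊241/62⌋ = 3, remainder 55
⌊62/55⌋ = 1, remainder 7

1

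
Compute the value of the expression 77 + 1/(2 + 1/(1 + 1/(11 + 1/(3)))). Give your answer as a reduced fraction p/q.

a_0 = 77: 77/1
a_1 = 2: 155/2
a_2 = 1: 232/3
a_3 = 11: 2707/35
a_4 = 3: 8353/108

8353/108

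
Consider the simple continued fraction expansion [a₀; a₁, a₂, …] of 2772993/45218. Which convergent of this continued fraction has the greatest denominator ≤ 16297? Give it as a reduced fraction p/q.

244748/3991

a_0 = 61: 61/1  (≤ bound)
a_1 = 3: 184/3  (≤ bound)
a_2 = 12: 2269/37  (≤ bound)
a_3 = 1: 2453/40  (≤ bound)
a_4 = 32: 80765/1317  (≤ bound)
a_5 = 3: 244748/3991  (≤ bound)
a_6 = 11: 2772993/45218  (> 16297, stop)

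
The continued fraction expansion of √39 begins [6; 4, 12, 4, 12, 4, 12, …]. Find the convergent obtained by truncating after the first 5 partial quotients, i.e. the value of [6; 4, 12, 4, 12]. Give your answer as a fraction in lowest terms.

15294/2449

Collapse the nested fraction from the inside out:
Start with 12.
4 + 1/(12/1) = 4 + 1/12 = 49/12
12 + 1/(49/12) = 12 + 12/49 = 600/49
4 + 1/(600/49) = 4 + 49/600 = 2449/600
6 + 1/(2449/600) = 6 + 600/2449 = 15294/2449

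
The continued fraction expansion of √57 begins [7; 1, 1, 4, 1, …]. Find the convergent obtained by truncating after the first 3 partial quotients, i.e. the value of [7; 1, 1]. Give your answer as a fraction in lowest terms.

15/2

Collapse the nested fraction from the inside out:
Start with 1.
1 + 1/(1/1) = 1 + 1/1 = 2/1
7 + 1/(2/1) = 7 + 1/2 = 15/2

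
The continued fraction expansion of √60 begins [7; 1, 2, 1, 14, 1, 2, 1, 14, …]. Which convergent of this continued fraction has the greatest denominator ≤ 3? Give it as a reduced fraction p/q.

a_0 = 7: 7/1  (≤ bound)
a_1 = 1: 8/1  (≤ bound)
a_2 = 2: 23/3  (≤ bound)
a_3 = 1: 31/4  (> 3, stop)

23/3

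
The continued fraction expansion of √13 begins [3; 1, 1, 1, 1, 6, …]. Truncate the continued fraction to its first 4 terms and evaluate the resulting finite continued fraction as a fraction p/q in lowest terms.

Compute successive convergents:
a_0 = 3: 3/1
a_1 = 1: 4/1
a_2 = 1: 7/2
a_3 = 1: 11/3

11/3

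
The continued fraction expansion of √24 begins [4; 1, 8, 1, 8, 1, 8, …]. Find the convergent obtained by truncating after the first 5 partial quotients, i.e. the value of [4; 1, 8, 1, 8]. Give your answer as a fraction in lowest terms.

436/89

Use the convergent recurrence hₖ = aₖ·hₖ₋₁ + hₖ₋₂ (and likewise for the denominators kₖ):
a_0 = 4: 4/1
a_1 = 1: 5/1
a_2 = 8: 44/9
a_3 = 1: 49/10
a_4 = 8: 436/89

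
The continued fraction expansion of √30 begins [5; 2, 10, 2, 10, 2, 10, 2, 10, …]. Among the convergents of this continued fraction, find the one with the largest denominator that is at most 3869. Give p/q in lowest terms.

5291/966

a_0 = 5: 5/1  (≤ bound)
a_1 = 2: 11/2  (≤ bound)
a_2 = 10: 115/21  (≤ bound)
a_3 = 2: 241/44  (≤ bound)
a_4 = 10: 2525/461  (≤ bound)
a_5 = 2: 5291/966  (≤ bound)
a_6 = 10: 55435/10121  (> 3869, stop)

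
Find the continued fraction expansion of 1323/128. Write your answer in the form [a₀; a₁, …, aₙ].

[10; 2, 1, 42]

Apply division with remainder until the remainder is 0:
1323 ÷ 128 → quotient 10, remainder 43
128 ÷ 43 → quotient 2, remainder 42
43 ÷ 42 → quotient 1, remainder 1
42 ÷ 1 → quotient 42, remainder 0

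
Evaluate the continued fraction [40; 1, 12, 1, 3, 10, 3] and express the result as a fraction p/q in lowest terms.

Collapse the nested fraction from the inside out:
Start with 3.
10 + 1/(3/1) = 10 + 1/3 = 31/3
3 + 1/(31/3) = 3 + 3/31 = 96/31
1 + 1/(96/31) = 1 + 31/96 = 127/96
12 + 1/(127/96) = 12 + 96/127 = 1620/127
1 + 1/(1620/127) = 1 + 127/1620 = 1747/1620
40 + 1/(1747/1620) = 40 + 1620/1747 = 71500/1747

71500/1747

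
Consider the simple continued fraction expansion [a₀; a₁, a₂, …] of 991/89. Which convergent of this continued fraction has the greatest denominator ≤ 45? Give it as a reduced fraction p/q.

412/37

a_0 = 11: 11/1  (≤ bound)
a_1 = 7: 78/7  (≤ bound)
a_2 = 2: 167/15  (≤ bound)
a_3 = 2: 412/37  (≤ bound)
a_4 = 2: 991/89  (> 45, stop)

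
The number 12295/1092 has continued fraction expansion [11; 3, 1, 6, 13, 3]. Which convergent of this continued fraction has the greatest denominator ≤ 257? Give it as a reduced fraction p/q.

a_0 = 11: 11/1  (≤ bound)
a_1 = 3: 34/3  (≤ bound)
a_2 = 1: 45/4  (≤ bound)
a_3 = 6: 304/27  (≤ bound)
a_4 = 13: 3997/355  (> 257, stop)

304/27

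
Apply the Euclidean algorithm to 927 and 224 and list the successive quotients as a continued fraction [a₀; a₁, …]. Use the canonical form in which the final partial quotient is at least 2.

[4; 7, 4, 2, 3]

⌊927/224⌋ = 4, remainder 31
⌊224/31⌋ = 7, remainder 7
⌊31/7⌋ = 4, remainder 3
⌊7/3⌋ = 2, remainder 1
⌊3/1⌋ = 3, remainder 0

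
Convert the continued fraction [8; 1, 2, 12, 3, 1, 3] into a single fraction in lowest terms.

a_0 = 8: 8/1
a_1 = 1: 9/1
a_2 = 2: 26/3
a_3 = 12: 321/37
a_4 = 3: 989/114
a_5 = 1: 1310/151
a_6 = 3: 4919/567

4919/567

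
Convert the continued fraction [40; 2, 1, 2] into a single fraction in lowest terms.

a_0 = 40: 40/1
a_1 = 2: 81/2
a_2 = 1: 121/3
a_3 = 2: 323/8

323/8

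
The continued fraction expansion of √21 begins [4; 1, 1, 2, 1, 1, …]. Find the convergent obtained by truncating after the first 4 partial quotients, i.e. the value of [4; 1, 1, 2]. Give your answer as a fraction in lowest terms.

23/5

Starting at the tail and folding back:
Start with 2.
1 + 1/(2/1) = 1 + 1/2 = 3/2
1 + 1/(3/2) = 1 + 2/3 = 5/3
4 + 1/(5/3) = 4 + 3/5 = 23/5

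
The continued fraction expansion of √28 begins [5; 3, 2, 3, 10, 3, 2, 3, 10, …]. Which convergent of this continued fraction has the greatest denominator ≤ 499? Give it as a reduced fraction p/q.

1307/247

a_0 = 5: 5/1  (≤ bound)
a_1 = 3: 16/3  (≤ bound)
a_2 = 2: 37/7  (≤ bound)
a_3 = 3: 127/24  (≤ bound)
a_4 = 10: 1307/247  (≤ bound)
a_5 = 3: 4048/765  (> 499, stop)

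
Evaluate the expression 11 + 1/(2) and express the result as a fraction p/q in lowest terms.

Start with 2.
11 + 1/(2/1) = 11 + 1/2 = 23/2

23/2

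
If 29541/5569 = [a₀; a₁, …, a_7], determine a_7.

3

Repeatedly divide and take the remainder:
29541 = 5·5569 + 1696, so a_0 = 5
5569 = 3·1696 + 481, so a_1 = 3
1696 = 3·481 + 253, so a_2 = 3
481 = 1·253 + 228, so a_3 = 1
253 = 1·228 + 25, so a_4 = 1
228 = 9·25 + 3, so a_5 = 9
25 = 8·3 + 1, so a_6 = 8
3 = 3·1 + 0, so a_7 = 3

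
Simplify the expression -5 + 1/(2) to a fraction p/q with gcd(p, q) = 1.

-9/2

Compute successive convergents:
a_0 = -5: -5/1
a_1 = 2: -9/2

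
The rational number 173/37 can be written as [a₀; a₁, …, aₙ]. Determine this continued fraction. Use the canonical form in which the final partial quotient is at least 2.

[4; 1, 2, 12]

Repeatedly divide and take the remainder:
173 = 4·37 + 25, so a_0 = 4
37 = 1·25 + 12, so a_1 = 1
25 = 2·12 + 1, so a_2 = 2
12 = 12·1 + 0, so a_3 = 12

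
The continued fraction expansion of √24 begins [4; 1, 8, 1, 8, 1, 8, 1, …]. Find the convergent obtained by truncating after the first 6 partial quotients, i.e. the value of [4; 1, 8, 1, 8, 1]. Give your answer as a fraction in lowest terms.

a_0 = 4: 4/1
a_1 = 1: 5/1
a_2 = 8: 44/9
a_3 = 1: 49/10
a_4 = 8: 436/89
a_5 = 1: 485/99

485/99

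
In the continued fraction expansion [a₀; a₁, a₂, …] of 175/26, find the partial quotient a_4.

2

⌊175/26⌋ = 6, remainder 19
⌊26/19⌋ = 1, remainder 7
⌊19/7⌋ = 2, remainder 5
⌊7/5⌋ = 1, remainder 2
⌊5/2⌋ = 2, remainder 1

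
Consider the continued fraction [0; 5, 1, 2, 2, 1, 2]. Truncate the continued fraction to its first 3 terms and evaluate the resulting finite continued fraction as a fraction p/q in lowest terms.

1/6

Start with 1.
5 + 1/(1/1) = 5 + 1/1 = 6/1
0 + 1/(6/1) = 0 + 1/6 = 1/6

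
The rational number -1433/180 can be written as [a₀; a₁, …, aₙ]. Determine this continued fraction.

⌊-1433/180⌋ = -8, remainder 7
⌊180/7⌋ = 25, remainder 5
⌊7/5⌋ = 1, remainder 2
⌊5/2⌋ = 2, remainder 1
⌊2/1⌋ = 2, remainder 0

[-8; 25, 1, 2, 2]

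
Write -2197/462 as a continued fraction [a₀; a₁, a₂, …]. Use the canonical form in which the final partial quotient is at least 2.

[-5; 4, 11, 3, 3]

-2197 ÷ 462 → quotient -5, remainder 113
462 ÷ 113 → quotient 4, remainder 10
113 ÷ 10 → quotient 11, remainder 3
10 ÷ 3 → quotient 3, remainder 1
3 ÷ 1 → quotient 3, remainder 0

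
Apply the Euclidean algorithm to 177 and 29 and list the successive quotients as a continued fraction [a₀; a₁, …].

[6; 9, 1, 2]

177 ÷ 29 → quotient 6, remainder 3
29 ÷ 3 → quotient 9, remainder 2
3 ÷ 2 → quotient 1, remainder 1
2 ÷ 1 → quotient 2, remainder 0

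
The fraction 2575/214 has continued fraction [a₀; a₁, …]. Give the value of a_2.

1

Run the Euclidean algorithm, recording each quotient:
2575 ÷ 214 → quotient 12, remainder 7
214 ÷ 7 → quotient 30, remainder 4
7 ÷ 4 → quotient 1, remainder 3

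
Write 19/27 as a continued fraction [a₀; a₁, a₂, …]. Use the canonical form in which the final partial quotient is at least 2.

[0; 1, 2, 2, 1, 2]

Apply division with remainder until the remainder is 0:
19 ÷ 27 → quotient 0, remainder 19
27 ÷ 19 → quotient 1, remainder 8
19 ÷ 8 → quotient 2, remainder 3
8 ÷ 3 → quotient 2, remainder 2
3 ÷ 2 → quotient 1, remainder 1
2 ÷ 1 → quotient 2, remainder 0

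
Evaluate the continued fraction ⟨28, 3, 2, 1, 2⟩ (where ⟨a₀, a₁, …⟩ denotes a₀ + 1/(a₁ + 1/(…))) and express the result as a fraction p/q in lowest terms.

764/27

a_0 = 28: 28/1
a_1 = 3: 85/3
a_2 = 2: 198/7
a_3 = 1: 283/10
a_4 = 2: 764/27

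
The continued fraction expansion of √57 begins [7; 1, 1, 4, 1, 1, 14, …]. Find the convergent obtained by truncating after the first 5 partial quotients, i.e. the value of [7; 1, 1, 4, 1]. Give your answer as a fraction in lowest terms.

83/11

Start with 1.
4 + 1/(1/1) = 4 + 1/1 = 5/1
1 + 1/(5/1) = 1 + 1/5 = 6/5
1 + 1/(6/5) = 1 + 5/6 = 11/6
7 + 1/(11/6) = 7 + 6/11 = 83/11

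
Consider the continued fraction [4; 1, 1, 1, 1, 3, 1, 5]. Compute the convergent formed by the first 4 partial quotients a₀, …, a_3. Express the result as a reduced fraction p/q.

14/3

Starting at the tail and folding back:
Start with 1.
1 + 1/(1/1) = 1 + 1/1 = 2/1
1 + 1/(2/1) = 1 + 1/2 = 3/2
4 + 1/(3/2) = 4 + 2/3 = 14/3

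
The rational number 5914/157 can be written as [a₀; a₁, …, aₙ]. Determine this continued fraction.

Run the Euclidean algorithm, recording each quotient:
5914 ÷ 157 → quotient 37, remainder 105
157 ÷ 105 → quotient 1, remainder 52
105 ÷ 52 → quotient 2, remainder 1
52 ÷ 1 → quotient 52, remainder 0

[37; 1, 2, 52]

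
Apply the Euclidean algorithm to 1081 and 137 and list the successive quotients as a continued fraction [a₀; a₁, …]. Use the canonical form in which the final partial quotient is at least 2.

1081 ÷ 137 → quotient 7, remainder 122
137 ÷ 122 → quotient 1, remainder 15
122 ÷ 15 → quotient 8, remainder 2
15 ÷ 2 → quotient 7, remainder 1
2 ÷ 1 → quotient 2, remainder 0

[7; 1, 8, 7, 2]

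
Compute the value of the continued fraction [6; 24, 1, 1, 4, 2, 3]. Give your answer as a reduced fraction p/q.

a_0 = 6: 6/1
a_1 = 24: 145/24
a_2 = 1: 151/25
a_3 = 1: 296/49
a_4 = 4: 1335/221
a_5 = 2: 2966/491
a_6 = 3: 10233/1694

10233/1694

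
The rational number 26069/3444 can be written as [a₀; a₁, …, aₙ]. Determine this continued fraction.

26069 ÷ 3444 → quotient 7, remainder 1961
3444 ÷ 1961 → quotient 1, remainder 1483
1961 ÷ 1483 → quotient 1, remainder 478
1483 ÷ 478 → quotient 3, remainder 49
478 ÷ 49 → quotient 9, remainder 37
49 ÷ 37 → quotient 1, remainder 12
37 ÷ 12 → quotient 3, remainder 1
12 ÷ 1 → quotient 12, remainder 0

[7; 1, 1, 3, 9, 1, 3, 12]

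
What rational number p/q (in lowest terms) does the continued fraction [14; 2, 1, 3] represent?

158/11

Start with 3.
1 + 1/(3/1) = 1 + 1/3 = 4/3
2 + 1/(4/3) = 2 + 3/4 = 11/4
14 + 1/(11/4) = 14 + 4/11 = 158/11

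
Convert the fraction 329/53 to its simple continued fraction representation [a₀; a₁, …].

Repeatedly divide and take the remainder:
329 ÷ 53 → quotient 6, remainder 11
53 ÷ 11 → quotient 4, remainder 9
11 ÷ 9 → quotient 1, remainder 2
9 ÷ 2 → quotient 4, remainder 1
2 ÷ 1 → quotient 2, remainder 0

[6; 4, 1, 4, 2]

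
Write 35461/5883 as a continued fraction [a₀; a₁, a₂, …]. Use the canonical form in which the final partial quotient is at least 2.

Run the Euclidean algorithm, recording each quotient:
⌊35461/5883⌋ = 6, remainder 163
⌊5883/163⌋ = 36, remainder 15
⌊163/15⌋ = 10, remainder 13
⌊15/13⌋ = 1, remainder 2
⌊13/2⌋ = 6, remainder 1
⌊2/1⌋ = 2, remainder 0

[6; 36, 10, 1, 6, 2]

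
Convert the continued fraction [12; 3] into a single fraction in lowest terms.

Start with 3.
12 + 1/(3/1) = 12 + 1/3 = 37/3

37/3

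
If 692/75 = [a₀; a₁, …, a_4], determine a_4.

692 = 9·75 + 17, so a_0 = 9
75 = 4·17 + 7, so a_1 = 4
17 = 2·7 + 3, so a_2 = 2
7 = 2·3 + 1, so a_3 = 2
3 = 3·1 + 0, so a_4 = 3

3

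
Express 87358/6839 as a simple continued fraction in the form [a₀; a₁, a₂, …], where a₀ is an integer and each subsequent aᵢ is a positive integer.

[12; 1, 3, 2, 2, 2, 4, 29]

Repeatedly divide and take the remainder:
87358 = 12·6839 + 5290, so a_0 = 12
6839 = 1·5290 + 1549, so a_1 = 1
5290 = 3·1549 + 643, so a_2 = 3
1549 = 2·643 + 263, so a_3 = 2
643 = 2·263 + 117, so a_4 = 2
263 = 2·117 + 29, so a_5 = 2
117 = 4·29 + 1, so a_6 = 4
29 = 29·1 + 0, so a_7 = 29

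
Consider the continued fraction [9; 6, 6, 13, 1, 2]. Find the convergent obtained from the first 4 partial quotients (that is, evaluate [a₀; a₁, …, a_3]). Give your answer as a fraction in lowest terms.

a_0 = 9: 9/1
a_1 = 6: 55/6
a_2 = 6: 339/37
a_3 = 13: 4462/487

4462/487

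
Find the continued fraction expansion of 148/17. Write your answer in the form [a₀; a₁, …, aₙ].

[8; 1, 2, 2, 2]

Apply division with remainder until the remainder is 0:
⌊148/17⌋ = 8, remainder 12
⌊17/12⌋ = 1, remainder 5
⌊12/5⌋ = 2, remainder 2
⌊5/2⌋ = 2, remainder 1
⌊2/1⌋ = 2, remainder 0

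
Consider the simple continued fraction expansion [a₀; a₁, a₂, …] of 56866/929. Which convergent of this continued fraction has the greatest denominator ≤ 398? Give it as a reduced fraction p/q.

a_0 = 61: 61/1  (≤ bound)
a_1 = 4: 245/4  (≤ bound)
a_2 = 1: 306/5  (≤ bound)
a_3 = 2: 857/14  (≤ bound)
a_4 = 1: 1163/19  (≤ bound)
a_5 = 1: 2020/33  (≤ bound)
a_6 = 13: 27423/448  (> 398, stop)

2020/33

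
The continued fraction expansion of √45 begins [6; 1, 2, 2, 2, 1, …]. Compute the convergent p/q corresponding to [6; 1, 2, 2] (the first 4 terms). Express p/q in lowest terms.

47/7

a_0 = 6: 6/1
a_1 = 1: 7/1
a_2 = 2: 20/3
a_3 = 2: 47/7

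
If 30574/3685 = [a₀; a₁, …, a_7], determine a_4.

2

Repeatedly divide and take the remainder:
⌊30574/3685⌋ = 8, remainder 1094
⌊3685/1094⌋ = 3, remainder 403
⌊1094/403⌋ = 2, remainder 288
⌊403/288⌋ = 1, remainder 115
⌊288/115⌋ = 2, remainder 58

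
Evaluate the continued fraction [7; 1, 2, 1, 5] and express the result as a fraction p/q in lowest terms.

178/23

Start with 5.
1 + 1/(5/1) = 1 + 1/5 = 6/5
2 + 1/(6/5) = 2 + 5/6 = 17/6
1 + 1/(17/6) = 1 + 6/17 = 23/17
7 + 1/(23/17) = 7 + 17/23 = 178/23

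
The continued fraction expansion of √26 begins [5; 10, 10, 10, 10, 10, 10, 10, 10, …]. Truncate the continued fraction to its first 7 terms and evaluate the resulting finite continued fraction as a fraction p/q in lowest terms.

Starting at the tail and folding back:
Start with 10.
10 + 1/(10/1) = 10 + 1/10 = 101/10
10 + 1/(101/10) = 10 + 10/101 = 1020/101
10 + 1/(1020/101) = 10 + 101/1020 = 10301/1020
10 + 1/(10301/1020) = 10 + 1020/10301 = 104030/10301
10 + 1/(104030/10301) = 10 + 10301/104030 = 1050601/104030
5 + 1/(1050601/104030) = 5 + 104030/1050601 = 5357035/1050601

5357035/1050601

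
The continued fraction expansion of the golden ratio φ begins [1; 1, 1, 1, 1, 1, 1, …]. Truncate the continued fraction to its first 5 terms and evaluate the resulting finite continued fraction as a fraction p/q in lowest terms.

8/5

a_0 = 1: 1/1
a_1 = 1: 2/1
a_2 = 1: 3/2
a_3 = 1: 5/3
a_4 = 1: 8/5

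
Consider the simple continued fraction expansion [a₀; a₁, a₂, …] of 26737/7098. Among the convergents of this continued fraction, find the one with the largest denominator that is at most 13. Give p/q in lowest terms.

List convergents until the denominator exceeds the bound:
a_0 = 3: 3/1  (≤ bound)
a_1 = 1: 4/1  (≤ bound)
a_2 = 3: 15/4  (≤ bound)
a_3 = 3: 49/13  (≤ bound)
a_4 = 2: 113/30  (> 13, stop)

49/13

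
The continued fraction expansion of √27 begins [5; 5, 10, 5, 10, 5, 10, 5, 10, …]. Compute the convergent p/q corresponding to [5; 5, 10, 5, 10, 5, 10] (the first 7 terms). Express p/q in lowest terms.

a_0 = 5: 5/1
a_1 = 5: 26/5
a_2 = 10: 265/51
a_3 = 5: 1351/260
a_4 = 10: 13775/2651
a_5 = 5: 70226/13515
a_6 = 10: 716035/137801

716035/137801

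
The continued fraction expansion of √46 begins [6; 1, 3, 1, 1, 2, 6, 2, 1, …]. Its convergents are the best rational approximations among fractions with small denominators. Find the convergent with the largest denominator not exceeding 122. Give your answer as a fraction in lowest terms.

a_0 = 6: 6/1  (≤ bound)
a_1 = 1: 7/1  (≤ bound)
a_2 = 3: 27/4  (≤ bound)
a_3 = 1: 34/5  (≤ bound)
a_4 = 1: 61/9  (≤ bound)
a_5 = 2: 156/23  (≤ bound)
a_6 = 6: 997/147  (> 122, stop)

156/23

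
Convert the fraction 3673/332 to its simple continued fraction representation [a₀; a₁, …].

3673 = 11·332 + 21, so a_0 = 11
332 = 15·21 + 17, so a_1 = 15
21 = 1·17 + 4, so a_2 = 1
17 = 4·4 + 1, so a_3 = 4
4 = 4·1 + 0, so a_4 = 4

[11; 15, 1, 4, 4]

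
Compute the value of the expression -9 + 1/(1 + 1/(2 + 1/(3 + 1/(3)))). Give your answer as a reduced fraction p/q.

Compute successive convergents:
a_0 = -9: -9/1
a_1 = 1: -8/1
a_2 = 2: -25/3
a_3 = 3: -83/10
a_4 = 3: -274/33

-274/33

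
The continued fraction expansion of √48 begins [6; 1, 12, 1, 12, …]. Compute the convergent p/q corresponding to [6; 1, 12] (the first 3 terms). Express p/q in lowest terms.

Start with 12.
1 + 1/(12/1) = 1 + 1/12 = 13/12
6 + 1/(13/12) = 6 + 12/13 = 90/13

90/13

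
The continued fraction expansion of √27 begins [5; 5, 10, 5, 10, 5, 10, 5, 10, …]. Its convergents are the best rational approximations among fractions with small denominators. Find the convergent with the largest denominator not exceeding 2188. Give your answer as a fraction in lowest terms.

1351/260

List convergents until the denominator exceeds the bound:
a_0 = 5: 5/1  (≤ bound)
a_1 = 5: 26/5  (≤ bound)
a_2 = 10: 265/51  (≤ bound)
a_3 = 5: 1351/260  (≤ bound)
a_4 = 10: 13775/2651  (> 2188, stop)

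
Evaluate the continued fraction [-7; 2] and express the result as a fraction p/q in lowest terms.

-13/2

Start with 2.
-7 + 1/(2/1) = -7 + 1/2 = -13/2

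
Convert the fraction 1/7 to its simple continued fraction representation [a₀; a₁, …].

[0; 7]

Apply division with remainder until the remainder is 0:
⌊1/7⌋ = 0, remainder 1
⌊7/1⌋ = 7, remainder 0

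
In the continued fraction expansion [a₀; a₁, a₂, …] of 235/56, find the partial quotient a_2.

235 ÷ 56 → quotient 4, remainder 11
56 ÷ 11 → quotient 5, remainder 1
11 ÷ 1 → quotient 11, remainder 0

11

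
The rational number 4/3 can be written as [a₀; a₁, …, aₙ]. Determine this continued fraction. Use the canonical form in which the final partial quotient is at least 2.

[1; 3]

⌊4/3⌋ = 1, remainder 1
⌊3/1⌋ = 3, remainder 0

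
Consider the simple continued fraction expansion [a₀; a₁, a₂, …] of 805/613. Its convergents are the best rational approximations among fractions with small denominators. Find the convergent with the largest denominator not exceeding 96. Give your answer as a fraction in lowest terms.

a_0 = 1: 1/1  (≤ bound)
a_1 = 3: 4/3  (≤ bound)
a_2 = 5: 21/16  (≤ bound)
a_3 = 5: 109/83  (≤ bound)
a_4 = 3: 348/265  (> 96, stop)

109/83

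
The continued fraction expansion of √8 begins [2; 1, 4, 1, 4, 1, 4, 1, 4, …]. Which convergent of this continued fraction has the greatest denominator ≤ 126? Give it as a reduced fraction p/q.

99/35

a_0 = 2: 2/1  (≤ bound)
a_1 = 1: 3/1  (≤ bound)
a_2 = 4: 14/5  (≤ bound)
a_3 = 1: 17/6  (≤ bound)
a_4 = 4: 82/29  (≤ bound)
a_5 = 1: 99/35  (≤ bound)
a_6 = 4: 478/169  (> 126, stop)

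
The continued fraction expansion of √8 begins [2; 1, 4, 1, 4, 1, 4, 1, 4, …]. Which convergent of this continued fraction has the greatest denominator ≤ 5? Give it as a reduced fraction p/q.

a_0 = 2: 2/1  (≤ bound)
a_1 = 1: 3/1  (≤ bound)
a_2 = 4: 14/5  (≤ bound)
a_3 = 1: 17/6  (> 5, stop)

14/5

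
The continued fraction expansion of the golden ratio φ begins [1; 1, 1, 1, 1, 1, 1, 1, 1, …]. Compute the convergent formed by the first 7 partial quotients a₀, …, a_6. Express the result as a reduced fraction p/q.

21/13

Build up convergents one term at a time:
a_0 = 1: 1/1
a_1 = 1: 2/1
a_2 = 1: 3/2
a_3 = 1: 5/3
a_4 = 1: 8/5
a_5 = 1: 13/8
a_6 = 1: 21/13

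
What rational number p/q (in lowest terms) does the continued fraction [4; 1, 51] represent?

a_0 = 4: 4/1
a_1 = 1: 5/1
a_2 = 51: 259/52

259/52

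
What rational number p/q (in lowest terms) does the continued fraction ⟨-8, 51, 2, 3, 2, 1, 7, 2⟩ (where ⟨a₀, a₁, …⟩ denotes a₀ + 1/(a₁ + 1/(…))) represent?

-154751/19391

Start with 2.
7 + 1/(2/1) = 7 + 1/2 = 15/2
1 + 1/(15/2) = 1 + 2/15 = 17/15
2 + 1/(17/15) = 2 + 15/17 = 49/17
3 + 1/(49/17) = 3 + 17/49 = 164/49
2 + 1/(164/49) = 2 + 49/164 = 377/164
51 + 1/(377/164) = 51 + 164/377 = 19391/377
-8 + 1/(19391/377) = -8 + 377/19391 = -154751/19391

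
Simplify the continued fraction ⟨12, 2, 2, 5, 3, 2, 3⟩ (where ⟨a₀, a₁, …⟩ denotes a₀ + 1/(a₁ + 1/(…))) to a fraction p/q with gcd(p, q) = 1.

Compute successive convergents:
a_0 = 12: 12/1
a_1 = 2: 25/2
a_2 = 2: 62/5
a_3 = 5: 335/27
a_4 = 3: 1067/86
a_5 = 2: 2469/199
a_6 = 3: 8474/683

8474/683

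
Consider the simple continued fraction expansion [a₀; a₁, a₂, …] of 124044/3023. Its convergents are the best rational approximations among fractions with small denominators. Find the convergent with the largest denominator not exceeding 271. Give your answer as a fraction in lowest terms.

List convergents until the denominator exceeds the bound:
a_0 = 41: 41/1  (≤ bound)
a_1 = 29: 1190/29  (≤ bound)
a_2 = 1: 1231/30  (≤ bound)
a_3 = 13: 17193/419  (> 271, stop)

1231/30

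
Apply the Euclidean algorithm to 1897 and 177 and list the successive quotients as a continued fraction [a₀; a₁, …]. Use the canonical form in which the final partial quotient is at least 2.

[10; 1, 2, 1, 1, 5, 1, 3]

⌊1897/177⌋ = 10, remainder 127
⌊177/127⌋ = 1, remainder 50
⌊127/50⌋ = 2, remainder 27
⌊50/27⌋ = 1, remainder 23
⌊27/23⌋ = 1, remainder 4
⌊23/4⌋ = 5, remainder 3
⌊4/3⌋ = 1, remainder 1
⌊3/1⌋ = 3, remainder 0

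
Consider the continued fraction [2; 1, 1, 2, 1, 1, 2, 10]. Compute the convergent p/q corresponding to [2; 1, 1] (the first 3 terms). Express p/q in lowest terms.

5/2

a_0 = 2: 2/1
a_1 = 1: 3/1
a_2 = 1: 5/2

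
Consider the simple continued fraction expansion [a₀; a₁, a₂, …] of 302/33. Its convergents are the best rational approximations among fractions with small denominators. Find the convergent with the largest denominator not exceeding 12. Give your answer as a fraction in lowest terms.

64/7

a_0 = 9: 9/1  (≤ bound)
a_1 = 6: 55/6  (≤ bound)
a_2 = 1: 64/7  (≤ bound)
a_3 = 1: 119/13  (> 12, stop)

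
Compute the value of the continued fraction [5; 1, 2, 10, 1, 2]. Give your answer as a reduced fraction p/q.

a_0 = 5: 5/1
a_1 = 1: 6/1
a_2 = 2: 17/3
a_3 = 10: 176/31
a_4 = 1: 193/34
a_5 = 2: 562/99

562/99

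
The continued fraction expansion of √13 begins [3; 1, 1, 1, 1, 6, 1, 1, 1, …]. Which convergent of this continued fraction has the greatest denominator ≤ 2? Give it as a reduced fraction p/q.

a_0 = 3: 3/1  (≤ bound)
a_1 = 1: 4/1  (≤ bound)
a_2 = 1: 7/2  (≤ bound)
a_3 = 1: 11/3  (> 2, stop)

7/2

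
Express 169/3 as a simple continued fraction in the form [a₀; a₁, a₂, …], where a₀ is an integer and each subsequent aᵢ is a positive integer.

[56; 3]

169 ÷ 3 → quotient 56, remainder 1
3 ÷ 1 → quotient 3, remainder 0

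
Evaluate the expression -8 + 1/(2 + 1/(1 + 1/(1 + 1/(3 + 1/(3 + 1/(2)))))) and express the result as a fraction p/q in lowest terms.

a_0 = -8: -8/1
a_1 = 2: -15/2
a_2 = 1: -23/3
a_3 = 1: -38/5
a_4 = 3: -137/18
a_5 = 3: -449/59
a_6 = 2: -1035/136

-1035/136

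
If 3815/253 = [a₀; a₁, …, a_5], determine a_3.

⌊3815/253⌋ = 15, remainder 20
⌊253/20⌋ = 12, remainder 13
⌊20/13⌋ = 1, remainder 7
⌊13/7⌋ = 1, remainder 6

1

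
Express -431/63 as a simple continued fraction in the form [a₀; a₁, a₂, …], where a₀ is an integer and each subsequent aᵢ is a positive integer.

[-7; 6, 3, 3]

-431 ÷ 63 → quotient -7, remainder 10
63 ÷ 10 → quotient 6, remainder 3
10 ÷ 3 → quotient 3, remainder 1
3 ÷ 1 → quotient 3, remainder 0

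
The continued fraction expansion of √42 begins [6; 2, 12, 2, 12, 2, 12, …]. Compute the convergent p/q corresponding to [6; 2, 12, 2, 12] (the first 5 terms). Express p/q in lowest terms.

Start with 12.
2 + 1/(12/1) = 2 + 1/12 = 25/12
12 + 1/(25/12) = 12 + 12/25 = 312/25
2 + 1/(312/25) = 2 + 25/312 = 649/312
6 + 1/(649/312) = 6 + 312/649 = 4206/649

4206/649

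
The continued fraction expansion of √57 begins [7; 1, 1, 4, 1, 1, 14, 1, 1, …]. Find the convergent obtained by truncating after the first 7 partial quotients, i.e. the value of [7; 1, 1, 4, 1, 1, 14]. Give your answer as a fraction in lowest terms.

2197/291

Build up convergents one term at a time:
a_0 = 7: 7/1
a_1 = 1: 8/1
a_2 = 1: 15/2
a_3 = 4: 68/9
a_4 = 1: 83/11
a_5 = 1: 151/20
a_6 = 14: 2197/291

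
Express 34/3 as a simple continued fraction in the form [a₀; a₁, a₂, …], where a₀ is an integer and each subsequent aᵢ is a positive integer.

[11; 3]

⌊34/3⌋ = 11, remainder 1
⌊3/1⌋ = 3, remainder 0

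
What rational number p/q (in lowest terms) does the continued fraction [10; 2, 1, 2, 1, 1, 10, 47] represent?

98145/9466

Compute successive convergents:
a_0 = 10: 10/1
a_1 = 2: 21/2
a_2 = 1: 31/3
a_3 = 2: 83/8
a_4 = 1: 114/11
a_5 = 1: 197/19
a_6 = 10: 2084/201
a_7 = 47: 98145/9466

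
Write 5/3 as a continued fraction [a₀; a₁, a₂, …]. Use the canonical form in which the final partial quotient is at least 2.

5 ÷ 3 → quotient 1, remainder 2
3 ÷ 2 → quotient 1, remainder 1
2 ÷ 1 → quotient 2, remainder 0

[1; 1, 2]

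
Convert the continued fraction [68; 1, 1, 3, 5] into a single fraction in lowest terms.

2537/37

Compute successive convergents:
a_0 = 68: 68/1
a_1 = 1: 69/1
a_2 = 1: 137/2
a_3 = 3: 480/7
a_4 = 5: 2537/37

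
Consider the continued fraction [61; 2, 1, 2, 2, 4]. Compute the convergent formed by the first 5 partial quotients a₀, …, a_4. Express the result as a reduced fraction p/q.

Collapse the nested fraction from the inside out:
Start with 2.
2 + 1/(2/1) = 2 + 1/2 = 5/2
1 + 1/(5/2) = 1 + 2/5 = 7/5
2 + 1/(7/5) = 2 + 5/7 = 19/7
61 + 1/(19/7) = 61 + 7/19 = 1166/19

1166/19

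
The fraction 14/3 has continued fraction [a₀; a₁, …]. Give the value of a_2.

2

⌊14/3⌋ = 4, remainder 2
⌊3/2⌋ = 1, remainder 1
⌊2/1⌋ = 2, remainder 0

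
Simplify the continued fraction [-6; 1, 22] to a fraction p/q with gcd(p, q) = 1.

Use the convergent recurrence hₖ = aₖ·hₖ₋₁ + hₖ₋₂ (and likewise for the denominators kₖ):
a_0 = -6: -6/1
a_1 = 1: -5/1
a_2 = 22: -116/23

-116/23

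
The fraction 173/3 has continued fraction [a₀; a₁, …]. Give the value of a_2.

2

Run the Euclidean algorithm, recording each quotient:
173 ÷ 3 → quotient 57, remainder 2
3 ÷ 2 → quotient 1, remainder 1
2 ÷ 1 → quotient 2, remainder 0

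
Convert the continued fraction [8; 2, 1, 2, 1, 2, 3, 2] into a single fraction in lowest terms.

1941/232

a_0 = 8: 8/1
a_1 = 2: 17/2
a_2 = 1: 25/3
a_3 = 2: 67/8
a_4 = 1: 92/11
a_5 = 2: 251/30
a_6 = 3: 845/101
a_7 = 2: 1941/232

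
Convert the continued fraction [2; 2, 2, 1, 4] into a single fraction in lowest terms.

Compute successive convergents:
a_0 = 2: 2/1
a_1 = 2: 5/2
a_2 = 2: 12/5
a_3 = 1: 17/7
a_4 = 4: 80/33

80/33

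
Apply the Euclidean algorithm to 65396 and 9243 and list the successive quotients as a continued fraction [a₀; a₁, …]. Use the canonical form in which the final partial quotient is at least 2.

[7; 13, 3, 2, 1, 13, 5]

65396 ÷ 9243 → quotient 7, remainder 695
9243 ÷ 695 → quotient 13, remainder 208
695 ÷ 208 → quotient 3, remainder 71
208 ÷ 71 → quotient 2, remainder 66
71 ÷ 66 → quotient 1, remainder 5
66 ÷ 5 → quotient 13, remainder 1
5 ÷ 1 → quotient 5, remainder 0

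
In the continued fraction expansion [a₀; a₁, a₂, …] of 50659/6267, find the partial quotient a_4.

9

Apply division with remainder until the remainder is 0:
50659 ÷ 6267 → quotient 8, remainder 523
6267 ÷ 523 → quotient 11, remainder 514
523 ÷ 514 → quotient 1, remainder 9
514 ÷ 9 → quotient 57, remainder 1
9 ÷ 1 → quotient 9, remainder 0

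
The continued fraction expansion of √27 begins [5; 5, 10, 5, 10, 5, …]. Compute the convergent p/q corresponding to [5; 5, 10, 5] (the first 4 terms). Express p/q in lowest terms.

Start with 5.
10 + 1/(5/1) = 10 + 1/5 = 51/5
5 + 1/(51/5) = 5 + 5/51 = 260/51
5 + 1/(260/51) = 5 + 51/260 = 1351/260

1351/260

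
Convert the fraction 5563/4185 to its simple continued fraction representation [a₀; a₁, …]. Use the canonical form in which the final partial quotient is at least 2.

⌊5563/4185⌋ = 1, remainder 1378
⌊4185/1378⌋ = 3, remainder 51
⌊1378/51⌋ = 27, remainder 1
⌊51/1⌋ = 51, remainder 0

[1; 3, 27, 51]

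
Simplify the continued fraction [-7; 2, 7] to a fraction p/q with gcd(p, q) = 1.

-98/15

Starting at the tail and folding back:
Start with 7.
2 + 1/(7/1) = 2 + 1/7 = 15/7
-7 + 1/(15/7) = -7 + 7/15 = -98/15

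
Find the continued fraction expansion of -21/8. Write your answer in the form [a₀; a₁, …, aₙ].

[-3; 2, 1, 2]

⌊-21/8⌋ = -3, remainder 3
⌊8/3⌋ = 2, remainder 2
⌊3/2⌋ = 1, remainder 1
⌊2/1⌋ = 2, remainder 0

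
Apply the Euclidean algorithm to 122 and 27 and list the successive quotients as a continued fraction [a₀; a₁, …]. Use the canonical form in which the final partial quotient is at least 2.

Repeatedly divide and take the remainder:
122 ÷ 27 → quotient 4, remainder 14
27 ÷ 14 → quotient 1, remainder 13
14 ÷ 13 → quotient 1, remainder 1
13 ÷ 1 → quotient 13, remainder 0

[4; 1, 1, 13]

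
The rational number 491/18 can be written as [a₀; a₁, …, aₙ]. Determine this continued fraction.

⌊491/18⌋ = 27, remainder 5
⌊18/5⌋ = 3, remainder 3
⌊5/3⌋ = 1, remainder 2
⌊3/2⌋ = 1, remainder 1
⌊2/1⌋ = 2, remainder 0

[27; 3, 1, 1, 2]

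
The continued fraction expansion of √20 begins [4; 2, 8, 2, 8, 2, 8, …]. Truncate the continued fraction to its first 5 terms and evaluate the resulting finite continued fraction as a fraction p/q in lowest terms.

1364/305

Collapse the nested fraction from the inside out:
Start with 8.
2 + 1/(8/1) = 2 + 1/8 = 17/8
8 + 1/(17/8) = 8 + 8/17 = 144/17
2 + 1/(144/17) = 2 + 17/144 = 305/144
4 + 1/(305/144) = 4 + 144/305 = 1364/305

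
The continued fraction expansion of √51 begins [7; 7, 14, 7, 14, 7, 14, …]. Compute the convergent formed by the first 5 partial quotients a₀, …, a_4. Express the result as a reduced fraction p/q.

Start with 14.
7 + 1/(14/1) = 7 + 1/14 = 99/14
14 + 1/(99/14) = 14 + 14/99 = 1400/99
7 + 1/(1400/99) = 7 + 99/1400 = 9899/1400
7 + 1/(9899/1400) = 7 + 1400/9899 = 70693/9899

70693/9899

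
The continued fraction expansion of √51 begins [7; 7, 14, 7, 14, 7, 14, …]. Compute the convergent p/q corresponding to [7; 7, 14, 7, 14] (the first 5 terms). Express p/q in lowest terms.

70693/9899

a_0 = 7: 7/1
a_1 = 7: 50/7
a_2 = 14: 707/99
a_3 = 7: 4999/700
a_4 = 14: 70693/9899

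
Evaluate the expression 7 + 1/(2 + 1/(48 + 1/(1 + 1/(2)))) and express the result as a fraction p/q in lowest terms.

a_0 = 7: 7/1
a_1 = 2: 15/2
a_2 = 48: 727/97
a_3 = 1: 742/99
a_4 = 2: 2211/295

2211/295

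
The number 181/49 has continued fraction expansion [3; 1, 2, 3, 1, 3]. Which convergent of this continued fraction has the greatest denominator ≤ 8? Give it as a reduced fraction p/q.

11/3

a_0 = 3: 3/1  (≤ bound)
a_1 = 1: 4/1  (≤ bound)
a_2 = 2: 11/3  (≤ bound)
a_3 = 3: 37/10  (> 8, stop)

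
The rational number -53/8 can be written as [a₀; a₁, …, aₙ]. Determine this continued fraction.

-53 ÷ 8 → quotient -7, remainder 3
8 ÷ 3 → quotient 2, remainder 2
3 ÷ 2 → quotient 1, remainder 1
2 ÷ 1 → quotient 2, remainder 0

[-7; 2, 1, 2]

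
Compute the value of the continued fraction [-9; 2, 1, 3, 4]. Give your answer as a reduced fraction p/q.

Compute successive convergents:
a_0 = -9: -9/1
a_1 = 2: -17/2
a_2 = 1: -26/3
a_3 = 3: -95/11
a_4 = 4: -406/47

-406/47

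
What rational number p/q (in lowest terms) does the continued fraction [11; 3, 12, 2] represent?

872/77

Build up convergents one term at a time:
a_0 = 11: 11/1
a_1 = 3: 34/3
a_2 = 12: 419/37
a_3 = 2: 872/77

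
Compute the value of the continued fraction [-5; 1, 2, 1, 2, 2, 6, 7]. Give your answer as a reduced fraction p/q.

-5102/1195

Start with 7.
6 + 1/(7/1) = 6 + 1/7 = 43/7
2 + 1/(43/7) = 2 + 7/43 = 93/43
2 + 1/(93/43) = 2 + 43/93 = 229/93
1 + 1/(229/93) = 1 + 93/229 = 322/229
2 + 1/(322/229) = 2 + 229/322 = 873/322
1 + 1/(873/322) = 1 + 322/873 = 1195/873
-5 + 1/(1195/873) = -5 + 873/1195 = -5102/1195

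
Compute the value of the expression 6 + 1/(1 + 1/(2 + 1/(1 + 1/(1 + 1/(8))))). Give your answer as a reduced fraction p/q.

403/60

Start with 8.
1 + 1/(8/1) = 1 + 1/8 = 9/8
1 + 1/(9/8) = 1 + 8/9 = 17/9
2 + 1/(17/9) = 2 + 9/17 = 43/17
1 + 1/(43/17) = 1 + 17/43 = 60/43
6 + 1/(60/43) = 6 + 43/60 = 403/60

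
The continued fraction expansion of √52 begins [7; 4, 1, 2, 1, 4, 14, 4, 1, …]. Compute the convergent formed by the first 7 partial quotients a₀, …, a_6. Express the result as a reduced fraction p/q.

Work from the innermost term outward:
Start with 14.
4 + 1/(14/1) = 4 + 1/14 = 57/14
1 + 1/(57/14) = 1 + 14/57 = 71/57
2 + 1/(71/57) = 2 + 57/71 = 199/71
1 + 1/(199/71) = 1 + 71/199 = 270/199
4 + 1/(270/199) = 4 + 199/270 = 1279/270
7 + 1/(1279/270) = 7 + 270/1279 = 9223/1279

9223/1279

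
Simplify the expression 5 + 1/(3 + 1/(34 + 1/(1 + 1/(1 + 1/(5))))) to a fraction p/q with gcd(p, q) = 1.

a_0 = 5: 5/1
a_1 = 3: 16/3
a_2 = 34: 549/103
a_3 = 1: 565/106
a_4 = 1: 1114/209
a_5 = 5: 6135/1151

6135/1151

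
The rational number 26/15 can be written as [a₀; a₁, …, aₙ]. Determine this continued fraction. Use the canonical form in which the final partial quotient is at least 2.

[1; 1, 2, 1, 3]

Run the Euclidean algorithm, recording each quotient:
26 ÷ 15 → quotient 1, remainder 11
15 ÷ 11 → quotient 1, remainder 4
11 ÷ 4 → quotient 2, remainder 3
4 ÷ 3 → quotient 1, remainder 1
3 ÷ 1 → quotient 3, remainder 0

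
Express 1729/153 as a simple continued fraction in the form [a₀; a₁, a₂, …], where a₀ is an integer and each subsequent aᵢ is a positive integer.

[11; 3, 3, 15]

Repeatedly divide and take the remainder:
1729 ÷ 153 → quotient 11, remainder 46
153 ÷ 46 → quotient 3, remainder 15
46 ÷ 15 → quotient 3, remainder 1
15 ÷ 1 → quotient 15, remainder 0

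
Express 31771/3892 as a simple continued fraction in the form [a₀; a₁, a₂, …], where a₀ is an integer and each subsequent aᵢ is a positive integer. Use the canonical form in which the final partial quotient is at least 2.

[8; 6, 7, 1, 2, 1, 9, 2]

Apply division with remainder until the remainder is 0:
31771 ÷ 3892 → quotient 8, remainder 635
3892 ÷ 635 → quotient 6, remainder 82
635 ÷ 82 → quotient 7, remainder 61
82 ÷ 61 → quotient 1, remainder 21
61 ÷ 21 → quotient 2, remainder 19
21 ÷ 19 → quotient 1, remainder 2
19 ÷ 2 → quotient 9, remainder 1
2 ÷ 1 → quotient 2, remainder 0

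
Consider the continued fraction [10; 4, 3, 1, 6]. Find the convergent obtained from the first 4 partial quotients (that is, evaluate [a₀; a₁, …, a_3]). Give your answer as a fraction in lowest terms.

174/17

Start with 1.
3 + 1/(1/1) = 3 + 1/1 = 4/1
4 + 1/(4/1) = 4 + 1/4 = 17/4
10 + 1/(17/4) = 10 + 4/17 = 174/17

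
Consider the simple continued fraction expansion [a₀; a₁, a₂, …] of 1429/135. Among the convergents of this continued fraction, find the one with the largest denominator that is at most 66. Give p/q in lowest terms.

434/41

List convergents until the denominator exceeds the bound:
a_0 = 10: 10/1  (≤ bound)
a_1 = 1: 11/1  (≤ bound)
a_2 = 1: 21/2  (≤ bound)
a_3 = 2: 53/5  (≤ bound)
a_4 = 2: 127/12  (≤ bound)
a_5 = 3: 434/41  (≤ bound)
a_6 = 3: 1429/135  (> 66, stop)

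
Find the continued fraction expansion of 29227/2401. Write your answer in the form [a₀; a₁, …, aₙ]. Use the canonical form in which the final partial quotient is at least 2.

[12; 5, 1, 3, 1, 1, 1, 29]

29227 = 12·2401 + 415, so a_0 = 12
2401 = 5·415 + 326, so a_1 = 5
415 = 1·326 + 89, so a_2 = 1
326 = 3·89 + 59, so a_3 = 3
89 = 1·59 + 30, so a_4 = 1
59 = 1·30 + 29, so a_5 = 1
30 = 1·29 + 1, so a_6 = 1
29 = 29·1 + 0, so a_7 = 29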